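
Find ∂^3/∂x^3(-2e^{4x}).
- 128 e^{4 x}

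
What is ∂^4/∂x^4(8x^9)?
24192 x^{5}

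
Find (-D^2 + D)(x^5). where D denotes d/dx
5 x^{3} \left(x - 4\right)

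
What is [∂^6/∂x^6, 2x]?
12\frac{d^{5}}{dx^{5}}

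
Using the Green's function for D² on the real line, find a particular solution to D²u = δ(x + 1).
\frac{|x + 1|}{2}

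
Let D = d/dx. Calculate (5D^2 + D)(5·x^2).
10 x + 50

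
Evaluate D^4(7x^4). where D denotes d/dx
168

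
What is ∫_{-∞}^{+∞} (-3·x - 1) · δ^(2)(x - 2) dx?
0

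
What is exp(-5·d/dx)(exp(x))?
e^{x - 5}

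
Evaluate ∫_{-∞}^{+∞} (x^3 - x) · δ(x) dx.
0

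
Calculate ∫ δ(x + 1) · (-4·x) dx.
4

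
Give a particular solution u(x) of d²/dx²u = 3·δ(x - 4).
\frac{3|x - 4|}{2}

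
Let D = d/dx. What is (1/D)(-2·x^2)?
- \frac{2 x^{3}}{3}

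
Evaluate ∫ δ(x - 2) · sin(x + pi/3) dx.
\sin{\left(\frac{\pi}{3} + 2 \right)}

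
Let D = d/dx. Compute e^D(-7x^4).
- 7 x^{4} - 28 x^{3} - 42 x^{2} - 28 x - 7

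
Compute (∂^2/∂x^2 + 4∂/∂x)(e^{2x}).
12 e^{2 x}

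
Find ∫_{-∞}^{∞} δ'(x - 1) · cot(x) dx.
\frac{1}{\sin^{2}{\left(1 \right)}}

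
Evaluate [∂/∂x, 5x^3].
15 x^{2}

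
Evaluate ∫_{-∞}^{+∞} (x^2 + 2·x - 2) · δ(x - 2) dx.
6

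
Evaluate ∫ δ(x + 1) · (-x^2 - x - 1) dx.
-1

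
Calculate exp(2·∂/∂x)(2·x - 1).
2 x + 3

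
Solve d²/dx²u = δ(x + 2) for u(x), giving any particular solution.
\frac{|x + 2|}{2}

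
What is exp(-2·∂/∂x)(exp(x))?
e^{x - 2}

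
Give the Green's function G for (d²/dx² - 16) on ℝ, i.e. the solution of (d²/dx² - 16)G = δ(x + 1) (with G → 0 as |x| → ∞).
-\frac{e^{-4|x + 1|}}{8}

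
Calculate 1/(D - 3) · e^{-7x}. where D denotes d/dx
- \frac{e^{- 7 x}}{10}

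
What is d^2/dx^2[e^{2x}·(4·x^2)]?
\left(16 x^{2} + 32 x + 8\right) e^{2 x}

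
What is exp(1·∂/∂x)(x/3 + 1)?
\frac{x}{3} + \frac{4}{3}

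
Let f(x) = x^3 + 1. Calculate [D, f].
3 x^{2}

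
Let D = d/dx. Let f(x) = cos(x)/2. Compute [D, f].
- \frac{\sin{\left(x \right)}}{2}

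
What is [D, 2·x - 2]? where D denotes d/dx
2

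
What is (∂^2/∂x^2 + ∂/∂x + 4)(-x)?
- 4 x - 1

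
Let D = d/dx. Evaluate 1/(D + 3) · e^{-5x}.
- \frac{e^{- 5 x}}{2}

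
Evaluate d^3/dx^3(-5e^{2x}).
- 40 e^{2 x}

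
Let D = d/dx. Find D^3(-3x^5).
- 180 x^{2}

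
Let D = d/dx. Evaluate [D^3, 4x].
12D^{2}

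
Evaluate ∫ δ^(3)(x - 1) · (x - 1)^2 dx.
0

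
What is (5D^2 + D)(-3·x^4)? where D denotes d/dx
12 x^{2} \left(- x - 15\right)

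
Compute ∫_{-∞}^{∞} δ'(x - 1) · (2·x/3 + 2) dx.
- \frac{2}{3}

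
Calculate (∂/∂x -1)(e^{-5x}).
- 6 e^{- 5 x}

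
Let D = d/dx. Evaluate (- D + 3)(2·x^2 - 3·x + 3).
6 x^{2} - 13 x + 12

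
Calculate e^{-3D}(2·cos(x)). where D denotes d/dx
2 \cos{\left(x - 3 \right)}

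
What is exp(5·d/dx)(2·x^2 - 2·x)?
2 x^{2} + 18 x + 40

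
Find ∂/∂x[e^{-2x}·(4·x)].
4 \left(1 - 2 x\right) e^{- 2 x}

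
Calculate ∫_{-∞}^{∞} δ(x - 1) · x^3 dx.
1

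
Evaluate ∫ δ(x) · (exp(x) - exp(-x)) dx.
0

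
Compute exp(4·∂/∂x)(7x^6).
7 x^{6} + 168 x^{5} + 1680 x^{4} + 8960 x^{3} + 26880 x^{2} + 43008 x + 28672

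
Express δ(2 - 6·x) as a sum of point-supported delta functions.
\frac{\delta(x - 1/3)}{6}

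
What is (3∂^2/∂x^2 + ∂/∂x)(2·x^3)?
6 x \left(x + 6\right)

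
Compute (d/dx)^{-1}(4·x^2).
\frac{4 x^{3}}{3}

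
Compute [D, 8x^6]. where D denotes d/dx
48 x^{5}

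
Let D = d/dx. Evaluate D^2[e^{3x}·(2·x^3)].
6 x \left(3 x^{2} + 6 x + 2\right) e^{3 x}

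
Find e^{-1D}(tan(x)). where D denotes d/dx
\tan{\left(x - 1 \right)}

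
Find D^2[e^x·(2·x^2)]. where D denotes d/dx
2 \left(x^{2} + 4 x + 2\right) e^{x}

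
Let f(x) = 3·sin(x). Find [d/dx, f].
3 \cos{\left(x \right)}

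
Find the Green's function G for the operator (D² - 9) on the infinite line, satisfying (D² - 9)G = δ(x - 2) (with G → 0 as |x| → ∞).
-\frac{e^{-3|x - 2|}}{6}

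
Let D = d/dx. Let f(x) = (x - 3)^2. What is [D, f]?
2 x - 6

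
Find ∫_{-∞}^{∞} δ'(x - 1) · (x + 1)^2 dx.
-4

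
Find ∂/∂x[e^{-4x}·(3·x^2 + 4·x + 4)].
2 \left(- 6 x^{2} - 5 x - 6\right) e^{- 4 x}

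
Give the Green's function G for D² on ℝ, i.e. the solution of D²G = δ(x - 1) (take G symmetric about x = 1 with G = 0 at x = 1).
\frac{|x - 1|}{2}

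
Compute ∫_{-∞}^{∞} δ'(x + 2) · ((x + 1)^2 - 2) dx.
2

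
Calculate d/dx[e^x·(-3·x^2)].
3 x \left(- x - 2\right) e^{x}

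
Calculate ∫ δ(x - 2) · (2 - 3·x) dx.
-4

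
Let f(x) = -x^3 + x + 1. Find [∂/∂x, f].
1 - 3 x^{2}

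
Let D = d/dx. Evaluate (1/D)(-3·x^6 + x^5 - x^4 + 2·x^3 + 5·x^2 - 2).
- \frac{3 x^{7}}{7} + \frac{x^{6}}{6} - \frac{x^{5}}{5} + \frac{x^{4}}{2} + \frac{5 x^{3}}{3} - 2 x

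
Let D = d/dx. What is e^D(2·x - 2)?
2 x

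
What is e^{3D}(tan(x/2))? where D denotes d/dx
\tan{\left(\frac{x}{2} + \frac{3}{2} \right)}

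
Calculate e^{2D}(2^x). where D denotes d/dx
2^{x + 2}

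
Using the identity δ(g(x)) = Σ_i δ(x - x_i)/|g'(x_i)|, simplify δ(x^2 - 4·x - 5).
\frac{\delta(x + 1) + \delta(x - 5)}{6}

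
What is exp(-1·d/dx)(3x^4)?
3 x^{4} - 12 x^{3} + 18 x^{2} - 12 x + 3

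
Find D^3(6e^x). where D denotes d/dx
6 e^{x}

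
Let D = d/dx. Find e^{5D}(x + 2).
x + 7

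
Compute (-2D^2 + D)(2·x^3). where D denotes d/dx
6 x \left(x - 4\right)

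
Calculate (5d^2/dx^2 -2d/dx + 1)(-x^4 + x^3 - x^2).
- x^{4} + 9 x^{3} - 67 x^{2} + 34 x - 10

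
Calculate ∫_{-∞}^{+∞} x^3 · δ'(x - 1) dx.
-3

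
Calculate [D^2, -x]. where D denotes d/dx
-2D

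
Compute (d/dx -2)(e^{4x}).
2 e^{4 x}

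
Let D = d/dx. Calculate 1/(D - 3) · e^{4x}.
e^{4 x}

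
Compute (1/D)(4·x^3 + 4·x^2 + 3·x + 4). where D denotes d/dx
x^{4} + \frac{4 x^{3}}{3} + \frac{3 x^{2}}{2} + 4 x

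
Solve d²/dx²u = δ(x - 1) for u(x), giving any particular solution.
\frac{|x - 1|}{2}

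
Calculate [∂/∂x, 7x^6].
42 x^{5}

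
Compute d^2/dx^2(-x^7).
- 42 x^{5}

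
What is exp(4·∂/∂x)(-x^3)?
- x^{3} - 12 x^{2} - 48 x - 64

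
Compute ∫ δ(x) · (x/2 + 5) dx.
5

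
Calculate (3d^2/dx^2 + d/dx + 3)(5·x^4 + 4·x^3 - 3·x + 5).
15 x^{4} + 32 x^{3} + 192 x^{2} + 63 x + 12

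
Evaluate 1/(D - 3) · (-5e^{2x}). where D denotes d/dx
5 e^{2 x}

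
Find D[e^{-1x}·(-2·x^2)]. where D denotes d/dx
2 x \left(x - 2\right) e^{- x}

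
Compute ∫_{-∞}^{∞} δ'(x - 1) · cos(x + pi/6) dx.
\sin{\left(\frac{\pi}{6} + 1 \right)}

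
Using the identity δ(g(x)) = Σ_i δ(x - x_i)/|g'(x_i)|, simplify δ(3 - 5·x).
\frac{\delta(x - 3/5)}{5}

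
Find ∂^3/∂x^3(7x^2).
0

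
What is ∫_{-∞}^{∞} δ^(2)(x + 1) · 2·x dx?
0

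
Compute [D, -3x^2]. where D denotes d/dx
- 6 x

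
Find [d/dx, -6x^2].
- 12 x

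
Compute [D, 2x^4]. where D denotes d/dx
8 x^{3}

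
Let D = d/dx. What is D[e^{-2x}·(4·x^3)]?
x^{2} \left(12 - 8 x\right) e^{- 2 x}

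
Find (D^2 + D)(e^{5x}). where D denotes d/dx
30 e^{5 x}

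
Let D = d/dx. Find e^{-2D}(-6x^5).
- 6 x^{5} + 60 x^{4} - 240 x^{3} + 480 x^{2} - 480 x + 192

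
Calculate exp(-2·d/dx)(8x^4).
8 x^{4} - 64 x^{3} + 192 x^{2} - 256 x + 128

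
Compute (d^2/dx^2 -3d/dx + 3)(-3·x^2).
- 9 x^{2} + 18 x - 6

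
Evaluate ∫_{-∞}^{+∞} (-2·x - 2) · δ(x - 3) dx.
-8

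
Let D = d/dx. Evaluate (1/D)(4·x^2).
\frac{4 x^{3}}{3}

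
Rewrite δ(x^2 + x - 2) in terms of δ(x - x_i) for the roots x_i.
\frac{\delta(x - 1) + \delta(x + 2)}{3}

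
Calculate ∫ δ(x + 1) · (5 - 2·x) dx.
7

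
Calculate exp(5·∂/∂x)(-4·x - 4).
- 4 x - 24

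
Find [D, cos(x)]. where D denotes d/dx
- \sin{\left(x \right)}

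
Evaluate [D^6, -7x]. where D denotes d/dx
-42D^{5}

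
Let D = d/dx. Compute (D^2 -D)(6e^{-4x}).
120 e^{- 4 x}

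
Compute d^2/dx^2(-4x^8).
- 224 x^{6}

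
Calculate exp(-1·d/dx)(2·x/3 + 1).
\frac{2 x}{3} + \frac{1}{3}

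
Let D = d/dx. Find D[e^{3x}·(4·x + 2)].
\left(12 x + 10\right) e^{3 x}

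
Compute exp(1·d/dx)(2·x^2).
2 x^{2} + 4 x + 2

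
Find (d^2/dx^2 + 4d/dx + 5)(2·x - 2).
10 x - 2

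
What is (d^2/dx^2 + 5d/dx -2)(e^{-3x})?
- 8 e^{- 3 x}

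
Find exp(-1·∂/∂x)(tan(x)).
\tan{\left(x - 1 \right)}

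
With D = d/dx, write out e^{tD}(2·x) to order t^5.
2 t + 2 x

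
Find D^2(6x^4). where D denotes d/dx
72 x^{2}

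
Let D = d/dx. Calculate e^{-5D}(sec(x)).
\sec{\left(x - 5 \right)}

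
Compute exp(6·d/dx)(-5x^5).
- 5 x^{5} - 150 x^{4} - 1800 x^{3} - 10800 x^{2} - 32400 x - 38880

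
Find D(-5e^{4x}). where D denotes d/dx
- 20 e^{4 x}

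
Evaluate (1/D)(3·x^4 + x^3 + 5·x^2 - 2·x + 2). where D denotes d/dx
\frac{3 x^{5}}{5} + \frac{x^{4}}{4} + \frac{5 x^{3}}{3} - x^{2} + 2 x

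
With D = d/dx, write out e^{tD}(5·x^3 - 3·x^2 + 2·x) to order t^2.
t^{2} \left(15 x - 3\right) + t \left(15 x^{2} - 6 x + 2\right) + 5 x^{3} - 3 x^{2} + 2 x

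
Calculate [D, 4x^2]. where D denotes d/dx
8 x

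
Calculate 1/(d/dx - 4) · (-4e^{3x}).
4 e^{3 x}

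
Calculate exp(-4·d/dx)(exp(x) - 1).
e^{x - 4} - 1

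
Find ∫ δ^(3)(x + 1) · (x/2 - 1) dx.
0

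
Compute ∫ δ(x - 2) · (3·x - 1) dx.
5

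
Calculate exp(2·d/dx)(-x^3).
- x^{3} - 6 x^{2} - 12 x - 8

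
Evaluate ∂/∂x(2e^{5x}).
10 e^{5 x}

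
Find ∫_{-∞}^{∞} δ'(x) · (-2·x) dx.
2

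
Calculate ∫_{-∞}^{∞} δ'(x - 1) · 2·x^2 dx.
-4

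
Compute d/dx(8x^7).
56 x^{6}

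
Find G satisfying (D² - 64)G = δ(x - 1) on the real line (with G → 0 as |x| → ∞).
-\frac{e^{-8|x - 1|}}{16}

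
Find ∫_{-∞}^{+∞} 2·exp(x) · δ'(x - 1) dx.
- 2 e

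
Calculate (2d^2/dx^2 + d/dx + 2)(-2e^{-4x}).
- 60 e^{- 4 x}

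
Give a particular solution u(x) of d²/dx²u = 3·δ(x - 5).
\frac{3|x - 5|}{2}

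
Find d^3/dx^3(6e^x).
6 e^{x}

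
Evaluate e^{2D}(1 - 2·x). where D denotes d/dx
- 2 x - 3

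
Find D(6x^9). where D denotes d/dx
54 x^{8}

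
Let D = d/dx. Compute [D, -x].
-1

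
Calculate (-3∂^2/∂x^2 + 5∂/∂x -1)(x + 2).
3 - x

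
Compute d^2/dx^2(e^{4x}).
16 e^{4 x}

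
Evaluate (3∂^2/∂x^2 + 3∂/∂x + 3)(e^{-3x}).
21 e^{- 3 x}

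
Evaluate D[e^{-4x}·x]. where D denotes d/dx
\left(1 - 4 x\right) e^{- 4 x}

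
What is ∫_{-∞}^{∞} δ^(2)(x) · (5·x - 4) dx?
0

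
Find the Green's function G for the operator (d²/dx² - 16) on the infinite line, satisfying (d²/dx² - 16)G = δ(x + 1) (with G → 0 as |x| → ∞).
-\frac{e^{-4|x + 1|}}{8}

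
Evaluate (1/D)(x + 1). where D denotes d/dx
\frac{x^{2}}{2} + x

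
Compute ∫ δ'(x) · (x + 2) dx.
-1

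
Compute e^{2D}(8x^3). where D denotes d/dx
8 x^{3} + 48 x^{2} + 96 x + 64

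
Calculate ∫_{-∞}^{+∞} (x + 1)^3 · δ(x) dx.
1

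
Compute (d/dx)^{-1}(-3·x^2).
- x^{3}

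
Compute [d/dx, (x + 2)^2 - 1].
2 x + 4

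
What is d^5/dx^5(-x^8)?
- 6720 x^{3}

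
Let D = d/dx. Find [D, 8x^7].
56 x^{6}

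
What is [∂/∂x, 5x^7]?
35 x^{6}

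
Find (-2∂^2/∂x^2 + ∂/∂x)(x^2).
2 x - 4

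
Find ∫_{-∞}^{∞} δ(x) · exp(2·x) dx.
1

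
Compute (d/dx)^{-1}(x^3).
\frac{x^{4}}{4}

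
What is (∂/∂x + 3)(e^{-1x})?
2 e^{- x}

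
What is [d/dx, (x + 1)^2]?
2 x + 2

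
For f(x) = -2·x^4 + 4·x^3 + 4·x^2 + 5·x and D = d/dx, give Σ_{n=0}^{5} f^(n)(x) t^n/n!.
- 2 t^{4} + t^{3} \left(4 - 8 x\right) + t^{2} \left(- 12 x^{2} + 12 x + 4\right) + t \left(- 8 x^{3} + 12 x^{2} + 8 x + 5\right) - 2 x^{4} + 4 x^{3} + 4 x^{2} + 5 x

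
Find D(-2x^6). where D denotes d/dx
- 12 x^{5}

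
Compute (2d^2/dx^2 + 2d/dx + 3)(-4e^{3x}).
- 108 e^{3 x}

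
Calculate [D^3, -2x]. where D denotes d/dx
-6D^{2}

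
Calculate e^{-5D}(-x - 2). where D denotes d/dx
3 - x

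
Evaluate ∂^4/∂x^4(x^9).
3024 x^{5}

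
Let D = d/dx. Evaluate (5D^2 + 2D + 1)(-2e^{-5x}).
- 232 e^{- 5 x}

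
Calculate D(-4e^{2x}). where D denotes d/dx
- 8 e^{2 x}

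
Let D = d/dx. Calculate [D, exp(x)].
e^{x}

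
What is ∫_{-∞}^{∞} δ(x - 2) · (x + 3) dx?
5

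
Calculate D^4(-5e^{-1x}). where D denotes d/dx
- 5 e^{- x}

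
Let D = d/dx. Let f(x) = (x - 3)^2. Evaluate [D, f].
2 x - 6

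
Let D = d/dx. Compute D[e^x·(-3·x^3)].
3 x^{2} \left(- x - 3\right) e^{x}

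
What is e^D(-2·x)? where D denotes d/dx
- 2 x - 2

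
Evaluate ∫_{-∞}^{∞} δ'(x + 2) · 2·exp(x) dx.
- \frac{2}{e^{2}}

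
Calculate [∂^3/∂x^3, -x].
-3\frac{d^{2}}{dx^{2}}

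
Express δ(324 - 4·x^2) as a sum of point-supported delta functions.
\frac{\delta(x - 9) + \delta(x + 9)}{72}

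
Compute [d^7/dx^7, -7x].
-49\frac{d^{6}}{dx^{6}}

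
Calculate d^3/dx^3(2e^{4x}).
128 e^{4 x}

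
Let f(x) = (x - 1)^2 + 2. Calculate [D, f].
2 x - 2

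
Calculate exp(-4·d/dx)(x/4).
\frac{x}{4} - 1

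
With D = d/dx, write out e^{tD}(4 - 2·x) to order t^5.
- 2 t - 2 x + 4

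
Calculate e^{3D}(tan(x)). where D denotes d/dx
\tan{\left(x + 3 \right)}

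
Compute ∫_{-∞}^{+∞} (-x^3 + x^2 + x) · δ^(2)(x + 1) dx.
8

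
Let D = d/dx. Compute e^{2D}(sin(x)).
\sin{\left(x + 2 \right)}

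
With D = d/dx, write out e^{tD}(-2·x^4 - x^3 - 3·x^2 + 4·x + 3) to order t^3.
- t^{3} \left(8 x + 1\right) - 3 t^{2} \left(4 x^{2} + x + 1\right) - t \left(8 x^{3} + 3 x^{2} + 6 x - 4\right) - 2 x^{4} - x^{3} - 3 x^{2} + 4 x + 3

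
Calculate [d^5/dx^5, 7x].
35\frac{d^{4}}{dx^{4}}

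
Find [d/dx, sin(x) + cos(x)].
- \sin{\left(x \right)} + \cos{\left(x \right)}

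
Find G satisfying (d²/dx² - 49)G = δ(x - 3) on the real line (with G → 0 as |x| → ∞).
-\frac{e^{-7|x - 3|}}{14}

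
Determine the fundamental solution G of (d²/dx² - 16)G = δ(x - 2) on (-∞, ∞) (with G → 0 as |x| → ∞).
-\frac{e^{-4|x - 2|}}{8}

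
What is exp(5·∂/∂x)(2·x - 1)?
2 x + 9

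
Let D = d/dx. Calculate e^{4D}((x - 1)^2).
x^{2} + 6 x + 9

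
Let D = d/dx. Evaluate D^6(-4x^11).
- 1330560 x^{5}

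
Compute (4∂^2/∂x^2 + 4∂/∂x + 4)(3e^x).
36 e^{x}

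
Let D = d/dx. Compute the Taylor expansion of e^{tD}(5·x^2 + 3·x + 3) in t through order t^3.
5 t^{2} + t \left(10 x + 3\right) + 5 x^{2} + 3 x + 3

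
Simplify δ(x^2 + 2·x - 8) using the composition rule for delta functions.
\frac{\delta(x + 4) + \delta(x - 2)}{6}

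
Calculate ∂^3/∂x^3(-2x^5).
- 120 x^{2}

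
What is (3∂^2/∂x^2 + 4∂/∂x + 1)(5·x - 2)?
5 x + 18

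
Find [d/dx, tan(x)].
\frac{1}{\cos^{2}{\left(x \right)}}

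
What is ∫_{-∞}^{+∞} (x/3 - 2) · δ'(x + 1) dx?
- \frac{1}{3}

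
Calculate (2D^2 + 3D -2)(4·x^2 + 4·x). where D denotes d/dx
- 8 x^{2} + 16 x + 28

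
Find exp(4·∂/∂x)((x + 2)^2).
x^{2} + 12 x + 36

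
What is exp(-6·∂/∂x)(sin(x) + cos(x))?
\sqrt{2} \cos{\left(- x + \frac{\pi}{4} + 6 \right)}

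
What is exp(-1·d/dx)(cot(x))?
\cot{\left(x - 1 \right)}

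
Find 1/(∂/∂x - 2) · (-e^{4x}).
- \frac{e^{4 x}}{2}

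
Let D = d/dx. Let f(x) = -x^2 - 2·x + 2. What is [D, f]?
- 2 x - 2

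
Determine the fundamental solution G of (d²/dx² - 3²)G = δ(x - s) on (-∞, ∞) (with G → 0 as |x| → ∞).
-\frac{e^{-3|x-s|}}{6}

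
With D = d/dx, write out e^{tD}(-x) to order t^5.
- t - x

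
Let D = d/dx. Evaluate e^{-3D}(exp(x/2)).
e^{\frac{x}{2} - \frac{3}{2}}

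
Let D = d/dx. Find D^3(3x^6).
360 x^{3}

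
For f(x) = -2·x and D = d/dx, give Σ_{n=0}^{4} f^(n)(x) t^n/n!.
- 2 t - 2 x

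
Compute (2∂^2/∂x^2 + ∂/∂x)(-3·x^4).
12 x^{2} \left(- x - 6\right)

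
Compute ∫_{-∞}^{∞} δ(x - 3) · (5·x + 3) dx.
18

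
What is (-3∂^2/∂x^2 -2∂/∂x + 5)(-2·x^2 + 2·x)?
- 10 x^{2} + 18 x + 8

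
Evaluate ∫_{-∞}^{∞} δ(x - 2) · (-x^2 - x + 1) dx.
-5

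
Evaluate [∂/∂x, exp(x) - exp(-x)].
2 \cosh{\left(x \right)}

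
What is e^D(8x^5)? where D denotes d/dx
8 x^{5} + 40 x^{4} + 80 x^{3} + 80 x^{2} + 40 x + 8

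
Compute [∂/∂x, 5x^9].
45 x^{8}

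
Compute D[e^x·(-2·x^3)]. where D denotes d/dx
2 x^{2} \left(- x - 3\right) e^{x}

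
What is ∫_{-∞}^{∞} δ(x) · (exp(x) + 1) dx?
2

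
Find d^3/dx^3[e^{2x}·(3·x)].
\left(24 x + 36\right) e^{2 x}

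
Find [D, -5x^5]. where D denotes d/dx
- 25 x^{4}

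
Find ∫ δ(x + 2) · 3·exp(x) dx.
\frac{3}{e^{2}}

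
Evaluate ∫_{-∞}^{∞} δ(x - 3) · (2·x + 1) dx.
7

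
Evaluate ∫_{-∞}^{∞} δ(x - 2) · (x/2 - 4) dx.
-3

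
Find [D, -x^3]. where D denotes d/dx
- 3 x^{2}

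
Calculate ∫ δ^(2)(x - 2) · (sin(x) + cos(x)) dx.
- \sin{\left(2 \right)} - \cos{\left(2 \right)}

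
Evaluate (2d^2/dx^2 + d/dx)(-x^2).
- 2 x - 4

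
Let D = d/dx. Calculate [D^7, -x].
-7D^{6}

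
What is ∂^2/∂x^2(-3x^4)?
- 36 x^{2}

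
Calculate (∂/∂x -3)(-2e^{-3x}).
12 e^{- 3 x}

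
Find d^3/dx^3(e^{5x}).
125 e^{5 x}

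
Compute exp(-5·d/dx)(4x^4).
4 x^{4} - 80 x^{3} + 600 x^{2} - 2000 x + 2500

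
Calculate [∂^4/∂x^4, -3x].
-12\frac{d^{3}}{dx^{3}}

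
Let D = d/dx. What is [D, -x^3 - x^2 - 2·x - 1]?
- 3 x^{2} - 2 x - 2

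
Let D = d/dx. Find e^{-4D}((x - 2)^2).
x^{2} - 12 x + 36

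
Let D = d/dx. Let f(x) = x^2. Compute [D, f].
2 x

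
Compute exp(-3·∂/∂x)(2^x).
2^{x - 3}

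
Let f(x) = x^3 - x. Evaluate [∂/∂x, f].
3 x^{2} - 1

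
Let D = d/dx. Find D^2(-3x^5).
- 60 x^{3}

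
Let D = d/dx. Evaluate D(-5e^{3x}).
- 15 e^{3 x}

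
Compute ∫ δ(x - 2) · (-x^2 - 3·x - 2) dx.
-12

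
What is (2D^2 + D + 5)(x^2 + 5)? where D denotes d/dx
5 x^{2} + 2 x + 29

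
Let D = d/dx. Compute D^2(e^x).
e^{x}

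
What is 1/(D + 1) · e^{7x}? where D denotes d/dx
\frac{e^{7 x}}{8}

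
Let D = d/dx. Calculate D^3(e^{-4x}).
- 64 e^{- 4 x}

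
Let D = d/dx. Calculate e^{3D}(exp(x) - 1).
e^{x + 3} - 1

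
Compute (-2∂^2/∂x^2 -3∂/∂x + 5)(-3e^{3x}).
66 e^{3 x}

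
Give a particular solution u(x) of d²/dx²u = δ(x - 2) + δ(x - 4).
\frac{|x - 2|}{2} + \frac{|x - 4|}{2}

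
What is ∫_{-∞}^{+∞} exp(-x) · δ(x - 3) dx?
e^{-3}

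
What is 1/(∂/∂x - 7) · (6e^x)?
- e^{x}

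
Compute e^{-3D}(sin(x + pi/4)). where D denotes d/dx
\sin{\left(x - 3 + \frac{\pi}{4} \right)}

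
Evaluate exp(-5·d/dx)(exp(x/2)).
e^{\frac{x}{2} - \frac{5}{2}}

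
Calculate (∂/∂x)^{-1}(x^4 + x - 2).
\frac{x^{5}}{5} + \frac{x^{2}}{2} - 2 x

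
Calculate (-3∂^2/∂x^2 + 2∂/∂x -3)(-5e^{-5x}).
440 e^{- 5 x}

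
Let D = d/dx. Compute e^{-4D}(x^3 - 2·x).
x^{3} - 12 x^{2} + 46 x - 56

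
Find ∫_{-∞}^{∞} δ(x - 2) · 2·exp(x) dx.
2 e^{2}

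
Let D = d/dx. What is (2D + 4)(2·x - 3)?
8 x - 8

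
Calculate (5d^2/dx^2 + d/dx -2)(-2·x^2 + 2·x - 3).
4 x^{2} - 8 x - 12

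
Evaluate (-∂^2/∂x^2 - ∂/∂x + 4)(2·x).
8 x - 2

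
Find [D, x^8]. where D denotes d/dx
8 x^{7}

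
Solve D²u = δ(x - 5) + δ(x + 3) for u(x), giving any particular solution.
\frac{|x - 5|}{2} + \frac{|x + 3|}{2}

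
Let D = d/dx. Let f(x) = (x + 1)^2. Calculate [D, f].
2 x + 2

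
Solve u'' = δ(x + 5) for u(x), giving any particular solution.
\frac{|x + 5|}{2}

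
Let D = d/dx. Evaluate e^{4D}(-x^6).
- x^{6} - 24 x^{5} - 240 x^{4} - 1280 x^{3} - 3840 x^{2} - 6144 x - 4096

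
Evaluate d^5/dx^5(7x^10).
211680 x^{5}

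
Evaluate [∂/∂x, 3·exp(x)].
3 e^{x}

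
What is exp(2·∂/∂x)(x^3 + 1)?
x^{3} + 6 x^{2} + 12 x + 9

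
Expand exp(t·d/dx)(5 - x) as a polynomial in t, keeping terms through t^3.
- t - x + 5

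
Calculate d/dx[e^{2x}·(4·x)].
\left(8 x + 4\right) e^{2 x}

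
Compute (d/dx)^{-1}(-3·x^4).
- \frac{3 x^{5}}{5}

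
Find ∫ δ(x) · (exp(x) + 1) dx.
2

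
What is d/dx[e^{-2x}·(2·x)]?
2 \left(1 - 2 x\right) e^{- 2 x}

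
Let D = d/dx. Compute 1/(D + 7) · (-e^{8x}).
- \frac{e^{8 x}}{15}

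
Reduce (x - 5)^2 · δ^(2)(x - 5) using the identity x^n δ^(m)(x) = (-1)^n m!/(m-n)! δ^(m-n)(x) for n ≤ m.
2\delta(x - 5)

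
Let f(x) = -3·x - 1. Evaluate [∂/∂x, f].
-3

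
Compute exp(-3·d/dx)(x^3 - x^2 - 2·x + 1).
x^{3} - 10 x^{2} + 31 x - 29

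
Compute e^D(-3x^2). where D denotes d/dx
- 3 x^{2} - 6 x - 3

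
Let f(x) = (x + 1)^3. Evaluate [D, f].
3 \left(x + 1\right)^{2}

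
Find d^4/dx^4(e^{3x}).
81 e^{3 x}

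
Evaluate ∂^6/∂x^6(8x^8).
161280 x^{2}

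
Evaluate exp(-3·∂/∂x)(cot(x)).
\cot{\left(x - 3 \right)}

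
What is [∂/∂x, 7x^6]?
42 x^{5}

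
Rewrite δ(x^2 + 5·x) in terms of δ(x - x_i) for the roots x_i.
\frac{\delta(x + 5) + \delta(x)}{5}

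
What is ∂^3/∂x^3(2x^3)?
12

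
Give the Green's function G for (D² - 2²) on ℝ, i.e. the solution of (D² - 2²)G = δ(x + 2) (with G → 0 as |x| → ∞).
-\frac{e^{-2|x + 2|}}{4}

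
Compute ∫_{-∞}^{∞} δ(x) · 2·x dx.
0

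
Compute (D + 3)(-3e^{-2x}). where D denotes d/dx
- 3 e^{- 2 x}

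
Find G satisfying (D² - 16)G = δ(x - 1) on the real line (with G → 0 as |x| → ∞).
-\frac{e^{-4|x - 1|}}{8}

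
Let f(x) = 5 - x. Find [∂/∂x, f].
-1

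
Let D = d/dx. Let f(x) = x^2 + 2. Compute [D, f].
2 x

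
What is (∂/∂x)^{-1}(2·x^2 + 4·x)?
\frac{2 x^{3}}{3} + 2 x^{2}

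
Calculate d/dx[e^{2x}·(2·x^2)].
4 x \left(x + 1\right) e^{2 x}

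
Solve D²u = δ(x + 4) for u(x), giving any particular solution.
\frac{|x + 4|}{2}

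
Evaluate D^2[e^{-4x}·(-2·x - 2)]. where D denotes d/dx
16 \left(- 2 x - 1\right) e^{- 4 x}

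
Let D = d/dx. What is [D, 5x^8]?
40 x^{7}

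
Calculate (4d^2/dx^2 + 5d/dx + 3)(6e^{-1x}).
12 e^{- x}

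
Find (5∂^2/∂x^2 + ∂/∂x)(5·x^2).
10 x + 50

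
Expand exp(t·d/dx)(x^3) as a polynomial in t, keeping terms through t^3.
t^{3} + 3 t^{2} x + 3 t x^{2} + x^{3}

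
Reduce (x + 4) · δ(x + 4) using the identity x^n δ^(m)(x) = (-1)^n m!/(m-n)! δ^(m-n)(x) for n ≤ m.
0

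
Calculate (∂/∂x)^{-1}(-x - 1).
- \frac{x^{2}}{2} - x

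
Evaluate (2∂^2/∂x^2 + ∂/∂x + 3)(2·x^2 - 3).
6 x^{2} + 4 x - 1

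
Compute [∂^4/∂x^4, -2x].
-8\frac{d^{3}}{dx^{3}}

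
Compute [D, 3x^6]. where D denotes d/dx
18 x^{5}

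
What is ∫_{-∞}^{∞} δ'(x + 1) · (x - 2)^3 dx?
-27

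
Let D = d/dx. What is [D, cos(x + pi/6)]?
- \sin{\left(x + \frac{\pi}{6} \right)}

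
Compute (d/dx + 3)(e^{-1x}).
2 e^{- x}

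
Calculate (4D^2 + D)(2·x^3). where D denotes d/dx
6 x \left(x + 8\right)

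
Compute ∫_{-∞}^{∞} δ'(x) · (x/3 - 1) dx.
- \frac{1}{3}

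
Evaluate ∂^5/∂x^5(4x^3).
0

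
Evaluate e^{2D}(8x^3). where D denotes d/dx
8 x^{3} + 48 x^{2} + 96 x + 64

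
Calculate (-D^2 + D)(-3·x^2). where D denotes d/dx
6 - 6 x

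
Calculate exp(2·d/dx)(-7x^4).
- 7 x^{4} - 56 x^{3} - 168 x^{2} - 224 x - 112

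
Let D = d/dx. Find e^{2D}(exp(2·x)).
e^{2 x + 4}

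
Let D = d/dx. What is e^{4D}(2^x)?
2^{x + 4}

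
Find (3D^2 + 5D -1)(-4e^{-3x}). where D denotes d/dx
- 44 e^{- 3 x}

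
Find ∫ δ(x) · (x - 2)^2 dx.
4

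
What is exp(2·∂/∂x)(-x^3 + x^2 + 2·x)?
x \left(- x^{2} - 5 x - 6\right)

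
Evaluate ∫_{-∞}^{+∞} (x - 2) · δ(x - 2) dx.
0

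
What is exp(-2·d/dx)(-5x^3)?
- 5 x^{3} + 30 x^{2} - 60 x + 40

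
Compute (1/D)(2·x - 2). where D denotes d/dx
x^{2} - 2 x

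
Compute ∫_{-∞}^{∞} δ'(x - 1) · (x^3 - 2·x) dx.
-1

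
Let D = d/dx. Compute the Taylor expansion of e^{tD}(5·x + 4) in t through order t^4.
5 t + 5 x + 4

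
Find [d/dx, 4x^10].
40 x^{9}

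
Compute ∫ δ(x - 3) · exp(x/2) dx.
e^{\frac{3}{2}}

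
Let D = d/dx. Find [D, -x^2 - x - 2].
- 2 x - 1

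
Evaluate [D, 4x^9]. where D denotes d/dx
36 x^{8}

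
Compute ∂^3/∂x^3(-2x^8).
- 672 x^{5}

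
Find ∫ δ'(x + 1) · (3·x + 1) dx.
-3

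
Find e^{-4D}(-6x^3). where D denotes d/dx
- 6 x^{3} + 72 x^{2} - 288 x + 384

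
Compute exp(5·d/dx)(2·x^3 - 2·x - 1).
2 x^{3} + 30 x^{2} + 148 x + 239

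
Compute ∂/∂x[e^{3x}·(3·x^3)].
9 x^{2} \left(x + 1\right) e^{3 x}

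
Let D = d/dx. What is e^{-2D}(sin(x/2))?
\sin{\left(\frac{x}{2} - 1 \right)}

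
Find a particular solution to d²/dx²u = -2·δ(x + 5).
-|x + 5|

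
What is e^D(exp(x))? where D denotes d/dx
e^{x + 1}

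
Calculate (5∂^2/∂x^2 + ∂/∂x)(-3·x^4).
12 x^{2} \left(- x - 15\right)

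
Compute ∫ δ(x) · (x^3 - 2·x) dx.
0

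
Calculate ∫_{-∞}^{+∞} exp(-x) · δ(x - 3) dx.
e^{-3}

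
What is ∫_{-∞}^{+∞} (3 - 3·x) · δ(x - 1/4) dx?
\frac{9}{4}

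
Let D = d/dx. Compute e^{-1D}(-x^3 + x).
x \left(- x^{2} + 3 x - 2\right)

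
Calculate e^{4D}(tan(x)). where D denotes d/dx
\tan{\left(x + 4 \right)}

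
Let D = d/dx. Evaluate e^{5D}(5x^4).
5 x^{4} + 100 x^{3} + 750 x^{2} + 2500 x + 3125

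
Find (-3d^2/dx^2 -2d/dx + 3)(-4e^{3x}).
120 e^{3 x}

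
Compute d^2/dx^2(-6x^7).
- 252 x^{5}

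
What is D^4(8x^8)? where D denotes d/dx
13440 x^{4}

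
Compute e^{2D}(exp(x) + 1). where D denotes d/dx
e^{x + 2} + 1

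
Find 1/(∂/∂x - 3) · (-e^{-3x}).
\frac{e^{- 3 x}}{6}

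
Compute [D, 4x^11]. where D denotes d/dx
44 x^{10}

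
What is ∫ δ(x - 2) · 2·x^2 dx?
8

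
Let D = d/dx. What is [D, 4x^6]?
24 x^{5}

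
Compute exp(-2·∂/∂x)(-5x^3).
- 5 x^{3} + 30 x^{2} - 60 x + 40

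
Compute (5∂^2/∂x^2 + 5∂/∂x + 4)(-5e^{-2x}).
- 70 e^{- 2 x}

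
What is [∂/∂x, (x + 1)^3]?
3 \left(x + 1\right)^{2}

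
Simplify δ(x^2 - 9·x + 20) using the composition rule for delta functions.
\frac{\delta(x - 5) + \delta(x - 4)}{1}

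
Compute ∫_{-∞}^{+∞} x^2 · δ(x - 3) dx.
9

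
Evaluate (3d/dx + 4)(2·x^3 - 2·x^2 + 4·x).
8 x^{3} + 10 x^{2} + 4 x + 12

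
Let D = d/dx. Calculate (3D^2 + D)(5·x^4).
20 x^{2} \left(x + 9\right)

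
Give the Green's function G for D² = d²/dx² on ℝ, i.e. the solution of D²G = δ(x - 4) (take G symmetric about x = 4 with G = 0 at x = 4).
\frac{|x - 4|}{2}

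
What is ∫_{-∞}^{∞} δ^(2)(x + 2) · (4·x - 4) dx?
0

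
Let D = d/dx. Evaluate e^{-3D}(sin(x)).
\sin{\left(x - 3 \right)}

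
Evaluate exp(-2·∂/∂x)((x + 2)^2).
x^{2}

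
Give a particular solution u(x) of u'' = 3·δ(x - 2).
\frac{3|x - 2|}{2}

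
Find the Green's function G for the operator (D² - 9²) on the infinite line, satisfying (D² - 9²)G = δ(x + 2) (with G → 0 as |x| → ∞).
-\frac{e^{-9|x + 2|}}{18}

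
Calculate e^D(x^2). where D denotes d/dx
x^{2} + 2 x + 1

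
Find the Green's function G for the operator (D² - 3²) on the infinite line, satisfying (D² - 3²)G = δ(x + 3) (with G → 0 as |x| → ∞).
-\frac{e^{-3|x + 3|}}{6}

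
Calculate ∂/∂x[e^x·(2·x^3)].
2 x^{2} \left(x + 3\right) e^{x}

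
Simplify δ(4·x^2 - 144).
\frac{\delta(x - 6) + \delta(x + 6)}{48}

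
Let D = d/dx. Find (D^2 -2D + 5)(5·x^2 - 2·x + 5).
25 x^{2} - 30 x + 39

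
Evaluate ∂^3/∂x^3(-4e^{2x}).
- 32 e^{2 x}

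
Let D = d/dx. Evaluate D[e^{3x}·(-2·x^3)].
6 x^{2} \left(- x - 1\right) e^{3 x}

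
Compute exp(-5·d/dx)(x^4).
x^{4} - 20 x^{3} + 150 x^{2} - 500 x + 625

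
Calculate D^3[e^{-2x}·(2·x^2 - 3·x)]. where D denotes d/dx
4 \left(- 4 x^{2} + 18 x - 15\right) e^{- 2 x}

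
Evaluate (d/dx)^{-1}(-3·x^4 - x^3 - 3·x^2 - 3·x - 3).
- \frac{3 x^{5}}{5} - \frac{x^{4}}{4} - x^{3} - \frac{3 x^{2}}{2} - 3 x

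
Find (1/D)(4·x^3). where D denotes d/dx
x^{4}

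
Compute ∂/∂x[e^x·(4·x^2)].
4 x \left(x + 2\right) e^{x}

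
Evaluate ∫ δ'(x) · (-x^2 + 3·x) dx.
-3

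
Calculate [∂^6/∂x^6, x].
6\frac{d^{5}}{dx^{5}}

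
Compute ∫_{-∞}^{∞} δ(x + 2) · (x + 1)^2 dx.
1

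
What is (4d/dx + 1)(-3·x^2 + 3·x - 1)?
- 3 x^{2} - 21 x + 11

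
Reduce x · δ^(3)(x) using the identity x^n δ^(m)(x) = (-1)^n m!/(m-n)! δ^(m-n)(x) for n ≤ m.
-3\delta^{(2)}(x)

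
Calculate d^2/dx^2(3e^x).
3 e^{x}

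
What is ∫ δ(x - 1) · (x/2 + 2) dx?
\frac{5}{2}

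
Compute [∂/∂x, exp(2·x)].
2 e^{2 x}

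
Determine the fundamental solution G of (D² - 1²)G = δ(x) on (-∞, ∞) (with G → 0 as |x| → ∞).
-\frac{e^{-|x|}}{2}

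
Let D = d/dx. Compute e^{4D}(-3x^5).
- 3 x^{5} - 60 x^{4} - 480 x^{3} - 1920 x^{2} - 3840 x - 3072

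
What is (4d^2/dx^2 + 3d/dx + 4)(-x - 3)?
- 4 x - 15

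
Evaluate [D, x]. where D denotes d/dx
1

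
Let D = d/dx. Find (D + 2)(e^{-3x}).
- e^{- 3 x}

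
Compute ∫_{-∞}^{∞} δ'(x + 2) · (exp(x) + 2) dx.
- \frac{1}{e^{2}}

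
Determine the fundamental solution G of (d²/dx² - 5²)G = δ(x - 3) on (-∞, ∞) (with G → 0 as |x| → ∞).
-\frac{e^{-5|x - 3|}}{10}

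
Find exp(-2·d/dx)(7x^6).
7 x^{6} - 84 x^{5} + 420 x^{4} - 1120 x^{3} + 1680 x^{2} - 1344 x + 448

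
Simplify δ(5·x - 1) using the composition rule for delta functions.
\frac{\delta(x - 1/5)}{5}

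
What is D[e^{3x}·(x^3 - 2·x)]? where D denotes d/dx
\left(3 x^{2} + 3 x \left(x^{2} - 2\right) - 2\right) e^{3 x}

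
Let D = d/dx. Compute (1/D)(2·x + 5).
x^{2} + 5 x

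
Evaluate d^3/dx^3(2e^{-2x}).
- 16 e^{- 2 x}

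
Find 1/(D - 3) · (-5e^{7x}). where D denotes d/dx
- \frac{5 e^{7 x}}{4}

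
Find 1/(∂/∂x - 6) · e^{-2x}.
- \frac{e^{- 2 x}}{8}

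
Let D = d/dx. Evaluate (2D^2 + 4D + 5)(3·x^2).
15 x^{2} + 24 x + 12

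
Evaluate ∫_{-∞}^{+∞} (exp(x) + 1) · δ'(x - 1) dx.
- e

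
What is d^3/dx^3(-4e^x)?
- 4 e^{x}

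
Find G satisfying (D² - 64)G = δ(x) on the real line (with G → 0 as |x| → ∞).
-\frac{e^{-8|x|}}{16}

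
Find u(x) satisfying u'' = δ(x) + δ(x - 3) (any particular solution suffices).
\frac{|x|}{2} + \frac{|x - 3|}{2}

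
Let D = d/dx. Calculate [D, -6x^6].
- 36 x^{5}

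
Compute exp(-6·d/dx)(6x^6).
6 x^{6} - 216 x^{5} + 3240 x^{4} - 25920 x^{3} + 116640 x^{2} - 279936 x + 279936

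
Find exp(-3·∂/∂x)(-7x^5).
- 7 x^{5} + 105 x^{4} - 630 x^{3} + 1890 x^{2} - 2835 x + 1701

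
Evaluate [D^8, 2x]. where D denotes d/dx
16D^{7}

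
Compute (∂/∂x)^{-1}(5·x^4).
x^{5}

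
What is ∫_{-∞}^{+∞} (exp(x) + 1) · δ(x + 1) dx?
e^{-1} + 1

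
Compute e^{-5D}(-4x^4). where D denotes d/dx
- 4 x^{4} + 80 x^{3} - 600 x^{2} + 2000 x - 2500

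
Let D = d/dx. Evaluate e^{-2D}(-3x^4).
- 3 x^{4} + 24 x^{3} - 72 x^{2} + 96 x - 48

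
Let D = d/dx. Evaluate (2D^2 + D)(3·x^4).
12 x^{2} \left(x + 6\right)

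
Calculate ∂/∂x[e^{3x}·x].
\left(3 x + 1\right) e^{3 x}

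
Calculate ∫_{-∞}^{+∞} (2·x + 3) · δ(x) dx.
3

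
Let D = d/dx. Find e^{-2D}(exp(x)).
e^{x - 2}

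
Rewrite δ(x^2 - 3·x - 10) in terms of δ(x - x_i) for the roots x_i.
\frac{\delta(x - 5) + \delta(x + 2)}{7}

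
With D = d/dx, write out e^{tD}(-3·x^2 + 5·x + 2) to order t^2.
- 3 t^{2} - t \left(6 x - 5\right) - 3 x^{2} + 5 x + 2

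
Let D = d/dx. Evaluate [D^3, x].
3D^{2}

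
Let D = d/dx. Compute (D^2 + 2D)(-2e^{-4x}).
- 16 e^{- 4 x}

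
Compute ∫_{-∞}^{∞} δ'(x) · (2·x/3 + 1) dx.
- \frac{2}{3}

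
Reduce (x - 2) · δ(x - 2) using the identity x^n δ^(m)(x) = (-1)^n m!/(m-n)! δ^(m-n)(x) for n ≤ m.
0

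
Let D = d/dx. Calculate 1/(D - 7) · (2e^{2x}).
- \frac{2 e^{2 x}}{5}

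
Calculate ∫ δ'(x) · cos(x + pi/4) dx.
\frac{\sqrt{2}}{2}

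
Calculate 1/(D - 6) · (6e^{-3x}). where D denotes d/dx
- \frac{2 e^{- 3 x}}{3}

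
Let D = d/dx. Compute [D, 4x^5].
20 x^{4}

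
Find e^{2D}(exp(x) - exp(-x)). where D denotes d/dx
2 \sinh{\left(x + 2 \right)}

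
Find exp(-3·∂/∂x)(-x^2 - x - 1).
- x^{2} + 5 x - 7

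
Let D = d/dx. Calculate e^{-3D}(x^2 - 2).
x^{2} - 6 x + 7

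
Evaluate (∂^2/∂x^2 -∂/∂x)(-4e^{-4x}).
- 80 e^{- 4 x}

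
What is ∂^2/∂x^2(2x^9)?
144 x^{7}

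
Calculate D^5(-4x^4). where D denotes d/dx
0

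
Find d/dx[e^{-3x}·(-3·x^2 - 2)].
3 \left(3 x^{2} - 2 x + 2\right) e^{- 3 x}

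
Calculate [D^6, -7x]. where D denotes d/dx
-42D^{5}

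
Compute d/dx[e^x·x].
\left(x + 1\right) e^{x}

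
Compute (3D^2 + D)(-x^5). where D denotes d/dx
5 x^{3} \left(- x - 12\right)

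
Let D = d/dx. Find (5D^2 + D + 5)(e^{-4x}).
81 e^{- 4 x}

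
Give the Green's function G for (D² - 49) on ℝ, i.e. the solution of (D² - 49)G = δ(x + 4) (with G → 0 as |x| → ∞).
-\frac{e^{-7|x + 4|}}{14}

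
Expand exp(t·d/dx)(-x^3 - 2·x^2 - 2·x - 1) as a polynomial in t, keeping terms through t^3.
- t^{3} - t^{2} \left(3 x + 2\right) - t \left(3 x^{2} + 4 x + 2\right) - x^{3} - 2 x^{2} - 2 x - 1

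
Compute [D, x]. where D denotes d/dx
1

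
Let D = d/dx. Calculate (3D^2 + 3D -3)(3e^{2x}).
45 e^{2 x}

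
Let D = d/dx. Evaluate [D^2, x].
2D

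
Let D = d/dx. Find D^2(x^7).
42 x^{5}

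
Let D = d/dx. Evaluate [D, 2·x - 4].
2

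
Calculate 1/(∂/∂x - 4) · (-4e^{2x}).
2 e^{2 x}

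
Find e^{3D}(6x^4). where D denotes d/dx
6 x^{4} + 72 x^{3} + 324 x^{2} + 648 x + 486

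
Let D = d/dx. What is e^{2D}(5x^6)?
5 x^{6} + 60 x^{5} + 300 x^{4} + 800 x^{3} + 1200 x^{2} + 960 x + 320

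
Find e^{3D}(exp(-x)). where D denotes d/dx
e^{- x - 3}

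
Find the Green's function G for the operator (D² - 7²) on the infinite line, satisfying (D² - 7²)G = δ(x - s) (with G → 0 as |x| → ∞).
-\frac{e^{-7|x-s|}}{14}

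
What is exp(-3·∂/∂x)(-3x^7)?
- 3 x^{7} + 63 x^{6} - 567 x^{5} + 2835 x^{4} - 8505 x^{3} + 15309 x^{2} - 15309 x + 6561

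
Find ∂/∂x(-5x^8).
- 40 x^{7}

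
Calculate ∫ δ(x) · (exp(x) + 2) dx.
3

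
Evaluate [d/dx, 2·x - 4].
2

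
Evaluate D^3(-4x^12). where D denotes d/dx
- 5280 x^{9}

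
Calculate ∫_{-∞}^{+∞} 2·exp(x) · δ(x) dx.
2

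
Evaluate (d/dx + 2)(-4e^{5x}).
- 28 e^{5 x}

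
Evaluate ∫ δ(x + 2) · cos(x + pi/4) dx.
\sin{\left(\frac{\pi}{4} + 2 \right)}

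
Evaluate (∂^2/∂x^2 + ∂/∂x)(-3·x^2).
- 6 x - 6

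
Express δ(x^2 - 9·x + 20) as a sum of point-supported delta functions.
\frac{\delta(x - 4) + \delta(x - 5)}{1}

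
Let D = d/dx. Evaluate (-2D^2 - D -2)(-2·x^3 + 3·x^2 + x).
4 x^{3} + 16 x - 13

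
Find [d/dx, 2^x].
2^{x} \log{\left(2 \right)}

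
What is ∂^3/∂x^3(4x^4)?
96 x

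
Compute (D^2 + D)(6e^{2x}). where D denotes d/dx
36 e^{2 x}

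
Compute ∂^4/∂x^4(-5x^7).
- 4200 x^{3}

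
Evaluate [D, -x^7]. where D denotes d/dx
- 7 x^{6}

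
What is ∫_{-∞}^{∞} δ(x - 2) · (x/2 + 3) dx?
4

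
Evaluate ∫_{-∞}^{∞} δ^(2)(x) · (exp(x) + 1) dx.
1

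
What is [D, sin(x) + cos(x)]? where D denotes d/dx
- \sin{\left(x \right)} + \cos{\left(x \right)}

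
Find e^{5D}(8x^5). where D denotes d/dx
8 x^{5} + 200 x^{4} + 2000 x^{3} + 10000 x^{2} + 25000 x + 25000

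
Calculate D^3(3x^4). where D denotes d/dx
72 x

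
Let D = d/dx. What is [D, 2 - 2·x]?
-2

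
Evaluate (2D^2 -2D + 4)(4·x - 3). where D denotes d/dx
16 x - 20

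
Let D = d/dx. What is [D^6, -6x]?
-36D^{5}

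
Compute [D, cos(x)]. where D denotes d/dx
- \sin{\left(x \right)}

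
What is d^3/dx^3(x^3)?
6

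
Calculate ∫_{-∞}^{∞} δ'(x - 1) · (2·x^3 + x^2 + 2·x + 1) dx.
-10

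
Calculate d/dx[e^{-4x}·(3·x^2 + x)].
\left(- 12 x^{2} + 2 x + 1\right) e^{- 4 x}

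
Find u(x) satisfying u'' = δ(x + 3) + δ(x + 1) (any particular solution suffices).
\frac{|x + 3|}{2} + \frac{|x + 1|}{2}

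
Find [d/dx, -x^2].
- 2 x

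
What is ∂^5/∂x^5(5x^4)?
0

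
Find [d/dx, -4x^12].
- 48 x^{11}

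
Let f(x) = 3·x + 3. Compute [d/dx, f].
3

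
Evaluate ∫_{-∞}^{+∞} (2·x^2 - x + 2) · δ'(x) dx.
1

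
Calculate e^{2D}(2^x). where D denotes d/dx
2^{x + 2}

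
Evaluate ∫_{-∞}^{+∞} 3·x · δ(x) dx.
0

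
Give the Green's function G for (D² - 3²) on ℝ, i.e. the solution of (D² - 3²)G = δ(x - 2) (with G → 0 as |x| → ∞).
-\frac{e^{-3|x - 2|}}{6}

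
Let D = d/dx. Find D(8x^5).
40 x^{4}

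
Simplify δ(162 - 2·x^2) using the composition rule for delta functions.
\frac{\delta(x - 9) + \delta(x + 9)}{36}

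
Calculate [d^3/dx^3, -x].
-3\frac{d^{2}}{dx^{2}}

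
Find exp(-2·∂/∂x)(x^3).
x^{3} - 6 x^{2} + 12 x - 8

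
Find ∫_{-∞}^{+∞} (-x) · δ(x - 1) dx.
-1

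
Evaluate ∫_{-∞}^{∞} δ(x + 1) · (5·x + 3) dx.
-2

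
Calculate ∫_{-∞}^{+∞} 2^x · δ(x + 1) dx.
\frac{1}{2}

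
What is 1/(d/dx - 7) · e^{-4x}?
- \frac{e^{- 4 x}}{11}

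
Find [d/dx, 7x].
7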